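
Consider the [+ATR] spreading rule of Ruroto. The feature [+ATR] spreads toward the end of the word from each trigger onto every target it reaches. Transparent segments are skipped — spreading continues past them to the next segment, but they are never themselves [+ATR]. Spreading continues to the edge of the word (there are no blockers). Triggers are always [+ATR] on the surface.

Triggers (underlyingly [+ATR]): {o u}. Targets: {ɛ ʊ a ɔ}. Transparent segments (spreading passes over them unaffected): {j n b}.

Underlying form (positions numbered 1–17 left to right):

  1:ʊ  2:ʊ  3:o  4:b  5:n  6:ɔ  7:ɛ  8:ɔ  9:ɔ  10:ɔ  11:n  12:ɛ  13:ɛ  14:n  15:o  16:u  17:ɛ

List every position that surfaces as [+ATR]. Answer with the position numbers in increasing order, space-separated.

From /o/ at 3 rightward: 4 /b/ transparent; 5 /n/ transparent; 6 /ɔ/ → [+ATR]; 7 /ɛ/ → [+ATR]; 8 /ɔ/ → [+ATR]; 9 /ɔ/ → [+ATR]; 10 /ɔ/ → [+ATR]; 11 /n/ transparent; 12 /ɛ/ → [+ATR]; 13 /ɛ/ → [+ATR]; 14 /n/ transparent; 15 /o/ is itself a trigger — this domain ends here.
From /o/ at 15 rightward: 16 /u/ is itself a trigger — this domain ends here.
From /u/ at 16 rightward: 17 /ɛ/ → [+ATR]; word edge.
Targets with no active source: positions 1 2 stay [-ATR].

3 6 7 8 9 10 12 13 15 16 17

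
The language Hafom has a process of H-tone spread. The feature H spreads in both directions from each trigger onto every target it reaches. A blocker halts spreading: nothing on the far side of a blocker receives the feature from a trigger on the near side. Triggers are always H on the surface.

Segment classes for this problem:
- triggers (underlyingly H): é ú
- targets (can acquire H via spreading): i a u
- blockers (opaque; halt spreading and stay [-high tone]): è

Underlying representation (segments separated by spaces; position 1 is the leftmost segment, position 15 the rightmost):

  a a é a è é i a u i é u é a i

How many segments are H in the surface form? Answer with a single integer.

14

From /é/ at 3 rightward: 4 /a/ → H; 5 /è/ blocks.
From /é/ at 3 leftward: 2 /a/ → H; 1 /a/ → H; word edge.
From /é/ at 6 rightward: 7 /i/ → H; 8 /a/ → H; 9 /u/ → H; 10 /i/ → H; 11 /é/ is itself a trigger — this domain ends here.
From /é/ at 6 leftward: 5 /è/ blocks.
From /é/ at 11 rightward: 12 /u/ → H; 13 /é/ is itself a trigger — this domain ends here.
From /é/ at 11 leftward: 10 /i/ → H; 9 /u/ → H; 8 /a/ → H; 7 /i/ → H; 6 /é/ is itself a trigger — this domain ends here.
From /é/ at 13 rightward: 14 /a/ → H; 15 /i/ → H; word edge.
From /é/ at 13 leftward: 12 /u/ → H; 11 /é/ is itself a trigger — this domain ends here.
H positions on the surface: 1 2 3 4 6 7 8 9 10 11 12 13 14 15.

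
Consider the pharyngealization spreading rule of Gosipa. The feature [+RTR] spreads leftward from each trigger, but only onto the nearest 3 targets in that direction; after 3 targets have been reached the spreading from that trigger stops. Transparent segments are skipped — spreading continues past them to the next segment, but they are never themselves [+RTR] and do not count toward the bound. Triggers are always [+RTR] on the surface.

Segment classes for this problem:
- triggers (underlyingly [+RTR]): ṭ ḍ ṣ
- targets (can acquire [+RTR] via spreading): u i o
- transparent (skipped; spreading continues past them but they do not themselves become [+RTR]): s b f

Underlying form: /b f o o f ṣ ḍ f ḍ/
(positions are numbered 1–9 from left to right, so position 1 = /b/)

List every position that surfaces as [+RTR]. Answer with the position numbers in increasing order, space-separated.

3 4 6 7 9

From /ṣ/ at 6 leftward: 5 /f/ transparent; 4 /o/ → [+RTR]; 3 /o/ → [+RTR]; 2 /f/ transparent; 1 /b/ transparent; word edge.
From /ḍ/ at 7 leftward: 6 /ṣ/ is itself a trigger — this domain ends here.
From /ḍ/ at 9 leftward: 8 /f/ transparent; 7 /ḍ/ is itself a trigger — this domain ends here.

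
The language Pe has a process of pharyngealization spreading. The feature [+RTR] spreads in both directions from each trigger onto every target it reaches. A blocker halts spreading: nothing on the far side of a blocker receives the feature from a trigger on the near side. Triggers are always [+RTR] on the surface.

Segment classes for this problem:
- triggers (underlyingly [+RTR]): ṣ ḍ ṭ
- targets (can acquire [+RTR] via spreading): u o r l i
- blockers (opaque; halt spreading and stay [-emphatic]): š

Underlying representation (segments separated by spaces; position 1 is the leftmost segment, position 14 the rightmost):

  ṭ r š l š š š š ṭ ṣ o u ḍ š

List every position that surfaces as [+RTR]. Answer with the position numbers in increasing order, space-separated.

1 2 9 10 11 12 13

From /ṭ/ at 1 rightward: 2 /r/ → [+RTR]; 3 /š/ blocks.
From /ṭ/ at 1 leftward: word edge.
From /ṭ/ at 9 rightward: 10 /ṣ/ is itself a trigger — this domain ends here.
From /ṭ/ at 9 leftward: 8 /š/ blocks.
From /ṣ/ at 10 rightward: 11 /o/ → [+RTR]; 12 /u/ → [+RTR]; 13 /ḍ/ is itself a trigger — this domain ends here.
From /ṣ/ at 10 leftward: 9 /ṭ/ is itself a trigger — this domain ends here.
From /ḍ/ at 13 rightward: 14 /š/ blocks.
From /ḍ/ at 13 leftward: 12 /u/ → [+RTR]; 11 /o/ → [+RTR]; 10 /ṣ/ is itself a trigger — this domain ends here.
Target with no active source: position 4 stays [-emphatic].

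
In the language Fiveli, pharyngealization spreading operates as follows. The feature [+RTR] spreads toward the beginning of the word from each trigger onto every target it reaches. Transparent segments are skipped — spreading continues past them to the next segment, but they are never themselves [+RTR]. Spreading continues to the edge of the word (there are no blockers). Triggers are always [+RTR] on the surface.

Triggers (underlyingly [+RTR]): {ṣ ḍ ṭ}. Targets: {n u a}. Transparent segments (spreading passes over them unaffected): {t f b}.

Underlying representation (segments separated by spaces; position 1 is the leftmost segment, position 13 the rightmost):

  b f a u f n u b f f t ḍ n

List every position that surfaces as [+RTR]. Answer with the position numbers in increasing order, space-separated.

3 4 6 7 12

From /ḍ/ at 12 leftward: 11 /t/ transparent; 10 /f/ transparent; 9 /f/ transparent; 8 /b/ transparent; 7 /u/ → [+RTR]; 6 /n/ → [+RTR]; 5 /f/ transparent; 4 /u/ → [+RTR]; 3 /a/ → [+RTR]; 2 /f/ transparent; 1 /b/ transparent; word edge.
Target with no active source: position 13 stays [-emphatic].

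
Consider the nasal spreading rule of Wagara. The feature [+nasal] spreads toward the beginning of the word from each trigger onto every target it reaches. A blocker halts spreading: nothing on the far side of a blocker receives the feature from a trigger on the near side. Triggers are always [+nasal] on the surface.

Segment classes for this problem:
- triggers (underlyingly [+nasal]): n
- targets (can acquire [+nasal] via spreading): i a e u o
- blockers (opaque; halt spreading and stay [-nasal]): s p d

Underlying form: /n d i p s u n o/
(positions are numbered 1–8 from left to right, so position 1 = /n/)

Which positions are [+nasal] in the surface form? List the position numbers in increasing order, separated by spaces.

From /n/ at 1 leftward: word edge.
From /n/ at 7 leftward: 6 /u/ → [+nasal]; 5 /s/ blocks.
Targets with no active source: positions 3 8 stay [-nasal].

1 6 7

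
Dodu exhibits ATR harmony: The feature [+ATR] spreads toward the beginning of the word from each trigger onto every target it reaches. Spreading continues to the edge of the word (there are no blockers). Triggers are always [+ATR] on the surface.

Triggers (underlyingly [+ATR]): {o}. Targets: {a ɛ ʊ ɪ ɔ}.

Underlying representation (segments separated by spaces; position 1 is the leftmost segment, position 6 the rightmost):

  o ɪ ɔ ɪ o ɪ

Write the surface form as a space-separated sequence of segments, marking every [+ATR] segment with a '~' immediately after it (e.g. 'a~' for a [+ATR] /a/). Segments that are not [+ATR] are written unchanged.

From /o/ at 1 leftward: word edge.
From /o/ at 5 leftward: 4 /ɪ/ → [+ATR]; 3 /ɔ/ → [+ATR]; 2 /ɪ/ → [+ATR]; 1 /o/ is itself a trigger — this domain ends here.
Target with no active source: position 6 stays [-ATR].
[+ATR] positions on the surface: 1 2 3 4 5.

o~ ɪ~ ɔ~ ɪ~ o~ ɪ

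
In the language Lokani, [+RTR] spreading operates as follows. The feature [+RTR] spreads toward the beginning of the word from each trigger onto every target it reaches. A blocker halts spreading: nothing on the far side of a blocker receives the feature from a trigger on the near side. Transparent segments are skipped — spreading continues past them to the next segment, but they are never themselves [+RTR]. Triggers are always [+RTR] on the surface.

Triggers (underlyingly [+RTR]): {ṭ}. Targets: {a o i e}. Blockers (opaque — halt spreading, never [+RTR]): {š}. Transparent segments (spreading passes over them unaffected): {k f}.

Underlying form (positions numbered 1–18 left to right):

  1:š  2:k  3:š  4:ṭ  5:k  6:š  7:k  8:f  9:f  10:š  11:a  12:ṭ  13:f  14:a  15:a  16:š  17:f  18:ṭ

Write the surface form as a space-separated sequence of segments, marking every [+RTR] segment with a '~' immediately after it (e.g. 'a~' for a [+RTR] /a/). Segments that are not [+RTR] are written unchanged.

From /ṭ/ at 4 leftward: 3 /š/ blocks.
From /ṭ/ at 12 leftward: 11 /a/ → [+RTR]; 10 /š/ blocks.
From /ṭ/ at 18 leftward: 17 /f/ transparent; 16 /š/ blocks.
Targets with no active source: positions 14 15 stay [-emphatic].
[+RTR] positions on the surface: 4 11 12 18.

š k š ṭ~ k š k f f š a~ ṭ~ f a a š f ṭ~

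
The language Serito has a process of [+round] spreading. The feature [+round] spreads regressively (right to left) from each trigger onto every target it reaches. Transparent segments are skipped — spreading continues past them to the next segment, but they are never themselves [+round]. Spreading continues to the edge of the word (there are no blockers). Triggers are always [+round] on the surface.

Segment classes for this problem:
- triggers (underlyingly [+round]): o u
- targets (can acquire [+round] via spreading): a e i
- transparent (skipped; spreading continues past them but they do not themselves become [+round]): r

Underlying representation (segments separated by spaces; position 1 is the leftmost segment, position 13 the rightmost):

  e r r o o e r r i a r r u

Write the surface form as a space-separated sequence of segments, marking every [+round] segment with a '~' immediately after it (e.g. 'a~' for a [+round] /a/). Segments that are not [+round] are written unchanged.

e~ r r o~ o~ e~ r r i~ a~ r r u~

From /o/ at 4 leftward: 3 /r/ transparent; 2 /r/ transparent; 1 /e/ → [+round]; word edge.
From /o/ at 5 leftward: 4 /o/ is itself a trigger — this domain ends here.
From /u/ at 13 leftward: 12 /r/ transparent; 11 /r/ transparent; 10 /a/ → [+round]; 9 /i/ → [+round]; 8 /r/ transparent; 7 /r/ transparent; 6 /e/ → [+round]; 5 /o/ is itself a trigger — this domain ends here.
[+round] positions on the surface: 1 4 5 6 9 10 13.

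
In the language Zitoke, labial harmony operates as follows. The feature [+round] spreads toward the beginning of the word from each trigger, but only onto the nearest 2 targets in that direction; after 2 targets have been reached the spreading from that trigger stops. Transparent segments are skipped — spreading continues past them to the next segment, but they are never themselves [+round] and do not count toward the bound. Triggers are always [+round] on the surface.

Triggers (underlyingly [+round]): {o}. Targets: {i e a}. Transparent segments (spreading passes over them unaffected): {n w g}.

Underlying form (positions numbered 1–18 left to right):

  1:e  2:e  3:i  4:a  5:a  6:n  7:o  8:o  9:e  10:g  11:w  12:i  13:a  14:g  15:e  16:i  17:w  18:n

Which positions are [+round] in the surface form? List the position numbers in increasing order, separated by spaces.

From /o/ at 7 leftward: 6 /n/ transparent; 5 /a/ → [+round]; 4 /a/ → [+round]; bound reached.
From /o/ at 8 leftward: 7 /o/ is itself a trigger — this domain ends here.
Targets with no active source: positions 1 2 3 9 12 13 15 16 stay [-round].

4 5 7 8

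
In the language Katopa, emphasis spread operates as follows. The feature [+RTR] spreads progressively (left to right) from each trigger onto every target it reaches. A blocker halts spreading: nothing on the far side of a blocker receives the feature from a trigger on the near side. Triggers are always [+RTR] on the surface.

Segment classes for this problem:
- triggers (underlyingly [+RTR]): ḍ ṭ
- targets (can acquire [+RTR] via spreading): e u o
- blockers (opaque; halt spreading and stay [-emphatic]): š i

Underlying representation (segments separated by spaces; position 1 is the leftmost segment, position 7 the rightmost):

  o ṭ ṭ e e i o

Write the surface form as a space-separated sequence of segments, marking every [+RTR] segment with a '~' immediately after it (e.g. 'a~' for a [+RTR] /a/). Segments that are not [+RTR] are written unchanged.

From /ṭ/ at 2 rightward: 3 /ṭ/ is itself a trigger — this domain ends here.
From /ṭ/ at 3 rightward: 4 /e/ → [+RTR]; 5 /e/ → [+RTR]; 6 /i/ blocks.
Targets with no active source: positions 1 7 stay [-emphatic].
[+RTR] positions on the surface: 2 3 4 5.

o ṭ~ ṭ~ e~ e~ i o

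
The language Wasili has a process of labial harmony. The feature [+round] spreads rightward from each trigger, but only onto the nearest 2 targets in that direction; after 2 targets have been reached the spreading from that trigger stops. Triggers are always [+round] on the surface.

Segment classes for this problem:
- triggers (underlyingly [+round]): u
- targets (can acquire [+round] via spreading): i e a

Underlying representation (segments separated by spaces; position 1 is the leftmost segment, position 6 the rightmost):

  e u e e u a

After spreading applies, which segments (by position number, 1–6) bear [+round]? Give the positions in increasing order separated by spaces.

From /u/ at 2 rightward: 3 /e/ → [+round]; 4 /e/ → [+round]; bound reached.
From /u/ at 5 rightward: 6 /a/ → [+round]; word edge.
Target with no active source: position 1 stays [-round].

2 3 4 5 6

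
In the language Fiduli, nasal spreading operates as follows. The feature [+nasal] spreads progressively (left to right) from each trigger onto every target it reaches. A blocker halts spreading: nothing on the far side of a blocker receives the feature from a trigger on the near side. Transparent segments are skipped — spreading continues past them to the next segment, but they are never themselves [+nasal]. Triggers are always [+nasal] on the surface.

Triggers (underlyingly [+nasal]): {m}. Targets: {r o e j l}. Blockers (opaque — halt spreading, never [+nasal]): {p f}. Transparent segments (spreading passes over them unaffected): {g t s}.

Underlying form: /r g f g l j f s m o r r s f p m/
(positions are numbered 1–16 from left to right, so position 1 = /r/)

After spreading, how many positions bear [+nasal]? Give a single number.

5

From /m/ at 9 rightward: 10 /o/ → [+nasal]; 11 /r/ → [+nasal]; 12 /r/ → [+nasal]; 13 /s/ transparent; 14 /f/ blocks.
From /m/ at 16 rightward: word edge.
Targets with no active source: positions 1 5 6 stay [-nasal].
[+nasal] positions on the surface: 9 10 11 12 16.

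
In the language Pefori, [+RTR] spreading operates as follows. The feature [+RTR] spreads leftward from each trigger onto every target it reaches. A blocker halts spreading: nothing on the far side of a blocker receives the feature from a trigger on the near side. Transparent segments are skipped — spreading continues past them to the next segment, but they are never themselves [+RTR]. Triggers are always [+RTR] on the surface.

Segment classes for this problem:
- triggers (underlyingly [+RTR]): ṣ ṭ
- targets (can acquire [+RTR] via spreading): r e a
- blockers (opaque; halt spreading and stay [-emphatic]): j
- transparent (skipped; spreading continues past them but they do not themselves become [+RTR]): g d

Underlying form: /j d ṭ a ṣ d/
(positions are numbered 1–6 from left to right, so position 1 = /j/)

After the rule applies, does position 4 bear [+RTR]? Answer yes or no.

yes

From /ṭ/ at 3 leftward: 2 /d/ transparent; 1 /j/ blocks.
From /ṣ/ at 5 leftward: 4 /a/ → [+RTR]; 3 /ṭ/ is itself a trigger — this domain ends here.
[+RTR] positions on the surface: 3 4 5.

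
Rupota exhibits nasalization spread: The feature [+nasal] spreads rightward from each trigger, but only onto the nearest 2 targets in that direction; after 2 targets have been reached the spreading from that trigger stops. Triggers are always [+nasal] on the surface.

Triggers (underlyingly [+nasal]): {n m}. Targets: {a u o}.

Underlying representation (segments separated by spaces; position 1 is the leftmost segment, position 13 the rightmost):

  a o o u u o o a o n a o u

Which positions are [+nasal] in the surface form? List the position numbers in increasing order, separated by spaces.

10 11 12

From /n/ at 10 rightward: 11 /a/ → [+nasal]; 12 /o/ → [+nasal]; bound reached.
Targets with no active source: positions 1 2 3 4 5 6 7 8 9 13 stay [-nasal].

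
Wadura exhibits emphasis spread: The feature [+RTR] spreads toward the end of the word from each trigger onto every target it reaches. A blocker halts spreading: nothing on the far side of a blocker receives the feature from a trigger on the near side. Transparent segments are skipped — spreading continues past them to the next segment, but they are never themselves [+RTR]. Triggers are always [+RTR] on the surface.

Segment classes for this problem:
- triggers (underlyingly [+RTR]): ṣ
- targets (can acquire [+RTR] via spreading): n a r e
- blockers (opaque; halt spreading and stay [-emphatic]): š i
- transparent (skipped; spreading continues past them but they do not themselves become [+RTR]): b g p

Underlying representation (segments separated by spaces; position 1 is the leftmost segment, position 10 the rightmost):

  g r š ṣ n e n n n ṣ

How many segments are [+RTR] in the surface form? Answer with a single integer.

From /ṣ/ at 4 rightward: 5 /n/ → [+RTR]; 6 /e/ → [+RTR]; 7 /n/ → [+RTR]; 8 /n/ → [+RTR]; 9 /n/ → [+RTR]; 10 /ṣ/ is itself a trigger — this domain ends here.
From /ṣ/ at 10 rightward: word edge.
Target with no active source: position 2 stays [-emphatic].
[+RTR] positions on the surface: 4 5 6 7 8 9 10.

7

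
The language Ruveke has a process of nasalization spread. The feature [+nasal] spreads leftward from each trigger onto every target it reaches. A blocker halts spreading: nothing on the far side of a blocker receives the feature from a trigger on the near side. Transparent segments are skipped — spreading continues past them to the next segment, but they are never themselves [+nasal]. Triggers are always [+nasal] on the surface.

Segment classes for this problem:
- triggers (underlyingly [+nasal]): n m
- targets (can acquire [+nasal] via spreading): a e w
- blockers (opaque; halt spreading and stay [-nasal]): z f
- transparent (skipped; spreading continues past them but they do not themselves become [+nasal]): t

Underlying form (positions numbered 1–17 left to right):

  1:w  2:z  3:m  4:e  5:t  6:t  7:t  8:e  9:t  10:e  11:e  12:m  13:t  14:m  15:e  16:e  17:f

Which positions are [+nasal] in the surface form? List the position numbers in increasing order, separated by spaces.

From /m/ at 3 leftward: 2 /z/ blocks.
From /m/ at 12 leftward: 11 /e/ → [+nasal]; 10 /e/ → [+nasal]; 9 /t/ transparent; 8 /e/ → [+nasal]; 7 /t/ transparent; 6 /t/ transparent; 5 /t/ transparent; 4 /e/ → [+nasal]; 3 /m/ is itself a trigger — this domain ends here.
From /m/ at 14 leftward: 13 /t/ transparent; 12 /m/ is itself a trigger — this domain ends here.
Targets with no active source: positions 1 15 16 stay [-nasal].

3 4 8 10 11 12 14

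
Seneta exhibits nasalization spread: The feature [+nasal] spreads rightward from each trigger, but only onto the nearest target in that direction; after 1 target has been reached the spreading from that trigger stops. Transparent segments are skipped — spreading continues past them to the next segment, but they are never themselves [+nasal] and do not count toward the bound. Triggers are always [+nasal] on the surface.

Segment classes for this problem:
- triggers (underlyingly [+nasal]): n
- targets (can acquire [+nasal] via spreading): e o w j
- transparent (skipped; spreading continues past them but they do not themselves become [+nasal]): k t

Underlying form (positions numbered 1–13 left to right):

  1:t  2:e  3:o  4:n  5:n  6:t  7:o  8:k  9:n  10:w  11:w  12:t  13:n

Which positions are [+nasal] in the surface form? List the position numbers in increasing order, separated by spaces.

From /n/ at 4 rightward: 5 /n/ is itself a trigger — this domain ends here.
From /n/ at 5 rightward: 6 /t/ transparent; 7 /o/ → [+nasal]; bound reached.
From /n/ at 9 rightward: 10 /w/ → [+nasal]; bound reached.
From /n/ at 13 rightward: word edge.
Targets with no active source: positions 2 3 11 stay [-nasal].

4 5 7 9 10 13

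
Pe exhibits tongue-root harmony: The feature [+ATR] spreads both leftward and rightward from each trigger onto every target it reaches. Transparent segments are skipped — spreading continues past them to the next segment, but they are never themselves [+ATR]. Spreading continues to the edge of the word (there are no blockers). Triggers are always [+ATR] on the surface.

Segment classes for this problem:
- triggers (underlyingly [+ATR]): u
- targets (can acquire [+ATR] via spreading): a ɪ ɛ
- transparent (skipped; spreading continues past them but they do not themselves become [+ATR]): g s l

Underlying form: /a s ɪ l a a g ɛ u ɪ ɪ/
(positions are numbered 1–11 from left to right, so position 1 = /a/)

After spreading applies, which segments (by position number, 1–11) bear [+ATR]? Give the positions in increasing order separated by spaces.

1 3 5 6 8 9 10 11

From /u/ at 9 rightward: 10 /ɪ/ → [+ATR]; 11 /ɪ/ → [+ATR]; word edge.
From /u/ at 9 leftward: 8 /ɛ/ → [+ATR]; 7 /g/ transparent; 6 /a/ → [+ATR]; 5 /a/ → [+ATR]; 4 /l/ transparent; 3 /ɪ/ → [+ATR]; 2 /s/ transparent; 1 /a/ → [+ATR]; word edge.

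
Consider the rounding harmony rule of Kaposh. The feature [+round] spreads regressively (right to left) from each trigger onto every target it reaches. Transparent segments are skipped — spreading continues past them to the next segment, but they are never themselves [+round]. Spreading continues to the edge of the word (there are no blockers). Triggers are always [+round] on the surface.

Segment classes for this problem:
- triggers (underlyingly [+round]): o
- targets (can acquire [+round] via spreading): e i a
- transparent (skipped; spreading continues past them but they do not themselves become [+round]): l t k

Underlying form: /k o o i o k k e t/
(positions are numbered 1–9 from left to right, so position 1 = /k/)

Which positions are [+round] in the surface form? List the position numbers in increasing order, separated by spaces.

2 3 4 5

From /o/ at 2 leftward: 1 /k/ transparent; word edge.
From /o/ at 3 leftward: 2 /o/ is itself a trigger — this domain ends here.
From /o/ at 5 leftward: 4 /i/ → [+round]; 3 /o/ is itself a trigger — this domain ends here.
Target with no active source: position 8 stays [-round].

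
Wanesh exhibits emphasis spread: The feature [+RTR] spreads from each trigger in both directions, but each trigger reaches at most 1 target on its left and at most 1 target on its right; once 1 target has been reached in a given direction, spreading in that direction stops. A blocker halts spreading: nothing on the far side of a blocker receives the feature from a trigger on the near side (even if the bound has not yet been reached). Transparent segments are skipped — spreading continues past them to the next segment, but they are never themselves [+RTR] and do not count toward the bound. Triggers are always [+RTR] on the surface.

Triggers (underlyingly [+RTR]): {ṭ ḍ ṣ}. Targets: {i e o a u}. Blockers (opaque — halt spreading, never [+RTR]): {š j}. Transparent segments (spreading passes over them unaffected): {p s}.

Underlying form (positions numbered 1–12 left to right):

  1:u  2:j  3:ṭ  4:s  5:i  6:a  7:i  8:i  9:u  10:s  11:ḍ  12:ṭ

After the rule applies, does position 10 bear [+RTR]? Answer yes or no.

From /ṭ/ at 3 rightward: 4 /s/ transparent; 5 /i/ → [+RTR]; bound reached.
From /ṭ/ at 3 leftward: 2 /j/ blocks.
From /ḍ/ at 11 rightward: 12 /ṭ/ is itself a trigger — this domain ends here.
From /ḍ/ at 11 leftward: 10 /s/ transparent; 9 /u/ → [+RTR]; bound reached.
From /ṭ/ at 12 rightward: word edge.
From /ṭ/ at 12 leftward: 11 /ḍ/ is itself a trigger — this domain ends here.
Targets with no active source: positions 1 6 7 8 stay [-emphatic].
[+RTR] positions on the surface: 3 5 9 11 12.

no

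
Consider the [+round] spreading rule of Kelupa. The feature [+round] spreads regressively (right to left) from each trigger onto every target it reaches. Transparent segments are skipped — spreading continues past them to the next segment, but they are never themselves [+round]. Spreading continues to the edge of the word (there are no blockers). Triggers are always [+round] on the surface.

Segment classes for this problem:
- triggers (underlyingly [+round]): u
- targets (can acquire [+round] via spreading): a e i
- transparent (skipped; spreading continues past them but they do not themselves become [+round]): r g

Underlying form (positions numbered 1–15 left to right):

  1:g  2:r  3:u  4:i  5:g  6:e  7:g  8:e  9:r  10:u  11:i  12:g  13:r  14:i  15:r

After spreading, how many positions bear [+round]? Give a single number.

5

From /u/ at 3 leftward: 2 /r/ transparent; 1 /g/ transparent; word edge.
From /u/ at 10 leftward: 9 /r/ transparent; 8 /e/ → [+round]; 7 /g/ transparent; 6 /e/ → [+round]; 5 /g/ transparent; 4 /i/ → [+round]; 3 /u/ is itself a trigger — this domain ends here.
Targets with no active source: positions 11 14 stay [-round].
[+round] positions on the surface: 3 4 6 8 10.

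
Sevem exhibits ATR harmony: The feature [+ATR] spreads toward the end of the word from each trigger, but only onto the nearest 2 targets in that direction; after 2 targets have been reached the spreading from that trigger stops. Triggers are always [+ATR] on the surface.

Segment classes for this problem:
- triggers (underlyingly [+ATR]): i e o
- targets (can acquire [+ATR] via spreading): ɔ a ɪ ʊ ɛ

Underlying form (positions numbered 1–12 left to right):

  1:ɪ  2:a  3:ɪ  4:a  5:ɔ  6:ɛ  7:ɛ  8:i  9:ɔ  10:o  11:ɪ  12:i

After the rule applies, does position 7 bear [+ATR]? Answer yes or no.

From /i/ at 8 rightward: 9 /ɔ/ → [+ATR]; 10 /o/ is itself a trigger — this domain ends here.
From /o/ at 10 rightward: 11 /ɪ/ → [+ATR]; 12 /i/ is itself a trigger — this domain ends here.
From /i/ at 12 rightward: word edge.
Targets with no active source: positions 1 2 3 4 5 6 7 stay [-ATR].
[+ATR] positions on the surface: 8 9 10 11 12.

no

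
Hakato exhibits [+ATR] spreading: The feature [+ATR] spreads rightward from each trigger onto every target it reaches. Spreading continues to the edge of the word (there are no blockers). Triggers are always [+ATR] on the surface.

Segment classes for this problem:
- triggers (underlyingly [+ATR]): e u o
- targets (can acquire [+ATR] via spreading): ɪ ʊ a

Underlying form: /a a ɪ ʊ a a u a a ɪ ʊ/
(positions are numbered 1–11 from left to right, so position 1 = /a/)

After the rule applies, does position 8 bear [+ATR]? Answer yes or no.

From /u/ at 7 rightward: 8 /a/ → [+ATR]; 9 /a/ → [+ATR]; 10 /ɪ/ → [+ATR]; 11 /ʊ/ → [+ATR]; word edge.
Targets with no active source: positions 1 2 3 4 5 6 stay [-ATR].
[+ATR] positions on the surface: 7 8 9 10 11.

yes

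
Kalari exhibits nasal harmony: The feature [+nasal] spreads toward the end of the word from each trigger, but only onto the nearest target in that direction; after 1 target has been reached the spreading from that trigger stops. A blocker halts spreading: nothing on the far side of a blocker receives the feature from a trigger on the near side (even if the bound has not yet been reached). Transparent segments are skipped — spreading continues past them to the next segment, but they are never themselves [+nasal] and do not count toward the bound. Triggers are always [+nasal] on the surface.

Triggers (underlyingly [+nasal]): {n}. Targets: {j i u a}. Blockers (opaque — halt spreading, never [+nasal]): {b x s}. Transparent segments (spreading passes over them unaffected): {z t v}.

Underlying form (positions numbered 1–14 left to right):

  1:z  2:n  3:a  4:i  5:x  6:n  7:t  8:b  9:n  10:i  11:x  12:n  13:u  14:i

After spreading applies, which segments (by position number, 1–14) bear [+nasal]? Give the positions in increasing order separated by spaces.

2 3 6 9 10 12 13

From /n/ at 2 rightward: 3 /a/ → [+nasal]; bound reached.
From /n/ at 6 rightward: 7 /t/ transparent; 8 /b/ blocks.
From /n/ at 9 rightward: 10 /i/ → [+nasal]; bound reached.
From /n/ at 12 rightward: 13 /u/ → [+nasal]; bound reached.
Targets with no active source: positions 4 14 stay [-nasal].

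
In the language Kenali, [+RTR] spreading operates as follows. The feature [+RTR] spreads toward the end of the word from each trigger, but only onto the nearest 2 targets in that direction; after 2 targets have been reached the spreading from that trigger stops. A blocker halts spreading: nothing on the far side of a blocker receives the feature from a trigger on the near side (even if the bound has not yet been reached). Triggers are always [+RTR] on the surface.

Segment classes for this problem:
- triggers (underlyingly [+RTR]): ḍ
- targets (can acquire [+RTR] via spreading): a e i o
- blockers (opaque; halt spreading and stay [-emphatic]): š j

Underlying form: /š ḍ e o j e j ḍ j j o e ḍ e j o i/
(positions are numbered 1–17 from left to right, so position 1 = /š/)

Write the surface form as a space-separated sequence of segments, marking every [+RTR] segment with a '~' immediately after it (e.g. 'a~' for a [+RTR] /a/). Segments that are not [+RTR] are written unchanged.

From /ḍ/ at 2 rightward: 3 /e/ → [+RTR]; 4 /o/ → [+RTR]; bound reached.
From /ḍ/ at 8 rightward: 9 /j/ blocks.
From /ḍ/ at 13 rightward: 14 /e/ → [+RTR]; 15 /j/ blocks.
Targets with no active source: positions 6 11 12 16 17 stay [-emphatic].
[+RTR] positions on the surface: 2 3 4 8 13 14.

š ḍ~ e~ o~ j e j ḍ~ j j o e ḍ~ e~ j o i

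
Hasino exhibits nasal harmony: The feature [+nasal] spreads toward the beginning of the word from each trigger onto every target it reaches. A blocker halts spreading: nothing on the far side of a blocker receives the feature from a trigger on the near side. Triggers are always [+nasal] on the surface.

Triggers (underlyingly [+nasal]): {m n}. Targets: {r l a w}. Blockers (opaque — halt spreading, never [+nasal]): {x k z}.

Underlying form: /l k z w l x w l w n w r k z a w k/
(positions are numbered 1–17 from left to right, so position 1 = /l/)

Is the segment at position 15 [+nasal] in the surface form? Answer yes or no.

From /n/ at 10 leftward: 9 /w/ → [+nasal]; 8 /l/ → [+nasal]; 7 /w/ → [+nasal]; 6 /x/ blocks.
Targets with no active source: positions 1 4 5 11 12 15 16 stay [-nasal].
[+nasal] positions on the surface: 7 8 9 10.

no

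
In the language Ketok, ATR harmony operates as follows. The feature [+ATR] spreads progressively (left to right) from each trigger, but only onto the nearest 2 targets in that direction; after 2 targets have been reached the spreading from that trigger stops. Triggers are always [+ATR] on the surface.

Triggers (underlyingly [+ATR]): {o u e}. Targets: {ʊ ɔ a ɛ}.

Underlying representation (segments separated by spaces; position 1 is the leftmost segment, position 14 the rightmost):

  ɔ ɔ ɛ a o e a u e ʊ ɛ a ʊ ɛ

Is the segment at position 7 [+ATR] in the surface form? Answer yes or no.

From /o/ at 5 rightward: 6 /e/ is itself a trigger — this domain ends here.
From /e/ at 6 rightward: 7 /a/ → [+ATR]; 8 /u/ is itself a trigger — this domain ends here.
From /u/ at 8 rightward: 9 /e/ is itself a trigger — this domain ends here.
From /e/ at 9 rightward: 10 /ʊ/ → [+ATR]; 11 /ɛ/ → [+ATR]; bound reached.
Targets with no active source: positions 1 2 3 4 12 13 14 stay [-ATR].
[+ATR] positions on the surface: 5 6 7 8 9 10 11.

yes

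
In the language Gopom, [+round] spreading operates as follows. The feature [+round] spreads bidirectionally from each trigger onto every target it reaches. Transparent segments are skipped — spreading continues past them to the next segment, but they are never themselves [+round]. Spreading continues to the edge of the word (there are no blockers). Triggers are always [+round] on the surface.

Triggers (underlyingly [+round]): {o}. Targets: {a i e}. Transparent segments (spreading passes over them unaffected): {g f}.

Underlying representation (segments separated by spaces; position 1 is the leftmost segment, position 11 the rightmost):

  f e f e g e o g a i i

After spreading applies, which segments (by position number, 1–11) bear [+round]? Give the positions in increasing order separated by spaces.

2 4 6 7 9 10 11

From /o/ at 7 rightward: 8 /g/ transparent; 9 /a/ → [+round]; 10 /i/ → [+round]; 11 /i/ → [+round]; word edge.
From /o/ at 7 leftward: 6 /e/ → [+round]; 5 /g/ transparent; 4 /e/ → [+round]; 3 /f/ transparent; 2 /e/ → [+round]; 1 /f/ transparent; word edge.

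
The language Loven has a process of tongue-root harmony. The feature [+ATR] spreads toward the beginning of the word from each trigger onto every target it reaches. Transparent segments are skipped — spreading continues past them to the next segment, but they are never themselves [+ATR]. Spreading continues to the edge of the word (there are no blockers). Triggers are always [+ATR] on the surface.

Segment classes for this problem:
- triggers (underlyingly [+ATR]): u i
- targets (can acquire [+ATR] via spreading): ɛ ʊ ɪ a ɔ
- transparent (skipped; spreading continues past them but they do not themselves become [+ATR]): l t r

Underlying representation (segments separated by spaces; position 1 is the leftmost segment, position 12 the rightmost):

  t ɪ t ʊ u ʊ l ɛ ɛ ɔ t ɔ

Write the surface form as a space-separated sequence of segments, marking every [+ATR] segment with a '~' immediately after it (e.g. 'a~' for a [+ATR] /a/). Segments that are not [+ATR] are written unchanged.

t ɪ~ t ʊ~ u~ ʊ l ɛ ɛ ɔ t ɔ

From /u/ at 5 leftward: 4 /ʊ/ → [+ATR]; 3 /t/ transparent; 2 /ɪ/ → [+ATR]; 1 /t/ transparent; word edge.
Targets with no active source: positions 6 8 9 10 12 stay [-ATR].
[+ATR] positions on the surface: 2 4 5.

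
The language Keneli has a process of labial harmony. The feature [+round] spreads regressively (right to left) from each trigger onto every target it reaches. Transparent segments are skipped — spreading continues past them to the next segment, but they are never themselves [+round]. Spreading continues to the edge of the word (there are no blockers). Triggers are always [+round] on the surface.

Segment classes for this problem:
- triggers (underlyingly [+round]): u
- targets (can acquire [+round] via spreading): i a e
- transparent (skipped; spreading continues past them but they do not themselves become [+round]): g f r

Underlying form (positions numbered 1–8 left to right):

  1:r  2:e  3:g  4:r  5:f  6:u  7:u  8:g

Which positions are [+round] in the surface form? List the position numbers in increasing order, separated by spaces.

From /u/ at 6 leftward: 5 /f/ transparent; 4 /r/ transparent; 3 /g/ transparent; 2 /e/ → [+round]; 1 /r/ transparent; word edge.
From /u/ at 7 leftward: 6 /u/ is itself a trigger — this domain ends here.

2 6 7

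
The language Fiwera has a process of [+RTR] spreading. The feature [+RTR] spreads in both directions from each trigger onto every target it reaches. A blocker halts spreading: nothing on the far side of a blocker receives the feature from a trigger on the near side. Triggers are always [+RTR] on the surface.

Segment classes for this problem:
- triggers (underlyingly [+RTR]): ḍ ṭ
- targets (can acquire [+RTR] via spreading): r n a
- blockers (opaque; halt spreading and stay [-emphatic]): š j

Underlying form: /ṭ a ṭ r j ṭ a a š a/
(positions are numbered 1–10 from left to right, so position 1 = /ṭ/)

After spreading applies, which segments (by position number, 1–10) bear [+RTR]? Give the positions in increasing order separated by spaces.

1 2 3 4 6 7 8

From /ṭ/ at 1 rightward: 2 /a/ → [+RTR]; 3 /ṭ/ is itself a trigger — this domain ends here.
From /ṭ/ at 1 leftward: word edge.
From /ṭ/ at 3 rightward: 4 /r/ → [+RTR]; 5 /j/ blocks.
From /ṭ/ at 3 leftward: 2 /a/ → [+RTR]; 1 /ṭ/ is itself a trigger — this domain ends here.
From /ṭ/ at 6 rightward: 7 /a/ → [+RTR]; 8 /a/ → [+RTR]; 9 /š/ blocks.
From /ṭ/ at 6 leftward: 5 /j/ blocks.
Target with no active source: position 10 stays [-emphatic].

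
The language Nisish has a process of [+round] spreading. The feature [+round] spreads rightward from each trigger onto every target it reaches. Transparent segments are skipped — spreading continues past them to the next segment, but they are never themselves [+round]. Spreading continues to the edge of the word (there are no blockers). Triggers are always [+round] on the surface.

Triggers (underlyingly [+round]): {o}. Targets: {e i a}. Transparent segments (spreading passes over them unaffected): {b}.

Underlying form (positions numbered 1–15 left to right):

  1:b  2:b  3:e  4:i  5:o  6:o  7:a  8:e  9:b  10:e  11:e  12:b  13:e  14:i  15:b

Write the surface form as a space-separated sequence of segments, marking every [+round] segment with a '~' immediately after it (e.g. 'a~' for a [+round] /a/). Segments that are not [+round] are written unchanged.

b b e i o~ o~ a~ e~ b e~ e~ b e~ i~ b

From /o/ at 5 rightward: 6 /o/ is itself a trigger — this domain ends here.
From /o/ at 6 rightward: 7 /a/ → [+round]; 8 /e/ → [+round]; 9 /b/ transparent; 10 /e/ → [+round]; 11 /e/ → [+round]; 12 /b/ transparent; 13 /e/ → [+round]; 14 /i/ → [+round]; 15 /b/ transparent; word edge.
Targets with no active source: positions 3 4 stay [-round].
[+round] positions on the surface: 5 6 7 8 10 11 13 14.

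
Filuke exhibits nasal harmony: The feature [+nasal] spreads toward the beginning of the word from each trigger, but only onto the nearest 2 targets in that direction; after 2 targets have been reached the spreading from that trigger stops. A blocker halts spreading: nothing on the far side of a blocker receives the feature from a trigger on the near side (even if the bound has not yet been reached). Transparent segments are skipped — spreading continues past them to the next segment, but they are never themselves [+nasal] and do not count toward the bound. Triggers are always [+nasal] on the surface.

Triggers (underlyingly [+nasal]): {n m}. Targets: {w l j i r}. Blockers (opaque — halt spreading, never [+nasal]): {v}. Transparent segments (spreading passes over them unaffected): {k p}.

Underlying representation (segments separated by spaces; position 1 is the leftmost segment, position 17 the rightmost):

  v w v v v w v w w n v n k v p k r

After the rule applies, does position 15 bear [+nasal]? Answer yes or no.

no

From /n/ at 10 leftward: 9 /w/ → [+nasal]; 8 /w/ → [+nasal]; bound reached.
From /n/ at 12 leftward: 11 /v/ blocks.
Targets with no active source: positions 2 6 17 stay [-nasal].
[+nasal] positions on the surface: 8 9 10 12.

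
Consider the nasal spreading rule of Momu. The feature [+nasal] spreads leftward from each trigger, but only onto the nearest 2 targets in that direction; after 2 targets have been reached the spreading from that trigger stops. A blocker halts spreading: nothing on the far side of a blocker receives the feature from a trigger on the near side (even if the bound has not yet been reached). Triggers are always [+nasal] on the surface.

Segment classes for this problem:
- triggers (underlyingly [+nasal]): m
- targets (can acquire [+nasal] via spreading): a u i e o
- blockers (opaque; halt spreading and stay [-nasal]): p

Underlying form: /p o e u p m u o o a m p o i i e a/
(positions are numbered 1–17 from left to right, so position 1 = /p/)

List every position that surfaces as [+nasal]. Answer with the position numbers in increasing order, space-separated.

From /m/ at 6 leftward: 5 /p/ blocks.
From /m/ at 11 leftward: 10 /a/ → [+nasal]; 9 /o/ → [+nasal]; bound reached.
Targets with no active source: positions 2 3 4 7 8 13 14 15 16 17 stay [-nasal].

6 9 10 11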